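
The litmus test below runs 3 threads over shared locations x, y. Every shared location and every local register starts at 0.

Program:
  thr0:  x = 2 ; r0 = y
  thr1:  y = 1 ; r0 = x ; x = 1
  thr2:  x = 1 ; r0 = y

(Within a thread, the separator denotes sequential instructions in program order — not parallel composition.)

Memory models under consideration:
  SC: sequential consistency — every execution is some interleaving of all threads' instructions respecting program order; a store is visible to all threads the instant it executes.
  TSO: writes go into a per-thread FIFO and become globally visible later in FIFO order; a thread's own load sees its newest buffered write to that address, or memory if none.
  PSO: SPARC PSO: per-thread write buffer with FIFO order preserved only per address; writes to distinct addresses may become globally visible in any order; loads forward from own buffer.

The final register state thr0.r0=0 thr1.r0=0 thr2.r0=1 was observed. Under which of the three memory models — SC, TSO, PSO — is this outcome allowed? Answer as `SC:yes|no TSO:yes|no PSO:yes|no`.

outcome vector order: (thr0.r0,thr1.r0,thr2.r0)
SC (9): (0,1,0); (0,1,1); (0,2,0); (0,2,1); (1,0,1); (1,1,0); (1,1,1); (1,2,0); (1,2,1)
TSO (12): (0,0,0); (0,0,1); (0,1,0); (0,1,1); (0,2,0); (0,2,1); (1,0,0); (1,0,1); (1,1,0); (1,1,1); (1,2,0); (1,2,1)
PSO (12): (0,0,0); (0,0,1); (0,1,0); (0,1,1); (0,2,0); (0,2,1); (1,0,0); (1,0,1); (1,1,0); (1,1,1); (1,2,0); (1,2,1)
target (0,0,1) ∈ {TSO,PSO}

SC:no TSO:yes PSO:yes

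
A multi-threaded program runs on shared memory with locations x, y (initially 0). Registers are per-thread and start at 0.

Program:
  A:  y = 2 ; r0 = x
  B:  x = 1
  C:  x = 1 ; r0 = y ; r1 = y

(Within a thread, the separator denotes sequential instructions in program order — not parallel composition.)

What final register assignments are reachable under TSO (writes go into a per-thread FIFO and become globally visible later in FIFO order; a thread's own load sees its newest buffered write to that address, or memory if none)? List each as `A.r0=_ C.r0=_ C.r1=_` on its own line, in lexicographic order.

outcome vector order: (A.r0,C.r0,C.r1)
|TSO outcomes| = 6

A.r0=0 C.r0=0 C.r1=0
A.r0=0 C.r0=0 C.r1=2
A.r0=0 C.r0=2 C.r1=2
A.r0=1 C.r0=0 C.r1=0
A.r0=1 C.r0=0 C.r1=2
A.r0=1 C.r0=2 C.r1=2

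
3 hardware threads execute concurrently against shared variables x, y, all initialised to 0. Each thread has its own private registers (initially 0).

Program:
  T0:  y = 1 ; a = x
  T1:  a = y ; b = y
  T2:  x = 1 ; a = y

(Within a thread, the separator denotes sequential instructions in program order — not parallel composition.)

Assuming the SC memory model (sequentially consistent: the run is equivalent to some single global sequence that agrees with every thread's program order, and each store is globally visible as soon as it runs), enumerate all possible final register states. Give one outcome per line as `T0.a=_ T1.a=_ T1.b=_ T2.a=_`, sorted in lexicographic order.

T0.a=0 T1.a=0 T1.b=0 T2.a=1
T0.a=0 T1.a=0 T1.b=1 T2.a=1
T0.a=0 T1.a=1 T1.b=1 T2.a=1
T0.a=1 T1.a=0 T1.b=0 T2.a=0
T0.a=1 T1.a=0 T1.b=0 T2.a=1
T0.a=1 T1.a=0 T1.b=1 T2.a=0
T0.a=1 T1.a=0 T1.b=1 T2.a=1
T0.a=1 T1.a=1 T1.b=1 T2.a=0
T0.a=1 T1.a=1 T1.b=1 T2.a=1

outcome vector order: (T0.a,T1.a,T1.b,T2.a)
|SC outcomes| = 9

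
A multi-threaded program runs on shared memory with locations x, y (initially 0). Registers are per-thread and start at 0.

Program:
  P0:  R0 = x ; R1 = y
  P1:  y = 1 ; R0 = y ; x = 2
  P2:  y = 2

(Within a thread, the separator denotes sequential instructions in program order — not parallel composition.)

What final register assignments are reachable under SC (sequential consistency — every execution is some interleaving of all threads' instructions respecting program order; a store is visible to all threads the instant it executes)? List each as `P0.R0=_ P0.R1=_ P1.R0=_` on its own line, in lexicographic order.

outcome vector order: (P0.R0,P0.R1,P1.R0)
|SC outcomes| = 9

P0.R0=0 P0.R1=0 P1.R0=1
P0.R0=0 P0.R1=0 P1.R0=2
P0.R0=0 P0.R1=1 P1.R0=1
P0.R0=0 P0.R1=1 P1.R0=2
P0.R0=0 P0.R1=2 P1.R0=1
P0.R0=0 P0.R1=2 P1.R0=2
P0.R0=2 P0.R1=1 P1.R0=1
P0.R0=2 P0.R1=2 P1.R0=1
P0.R0=2 P0.R1=2 P1.R0=2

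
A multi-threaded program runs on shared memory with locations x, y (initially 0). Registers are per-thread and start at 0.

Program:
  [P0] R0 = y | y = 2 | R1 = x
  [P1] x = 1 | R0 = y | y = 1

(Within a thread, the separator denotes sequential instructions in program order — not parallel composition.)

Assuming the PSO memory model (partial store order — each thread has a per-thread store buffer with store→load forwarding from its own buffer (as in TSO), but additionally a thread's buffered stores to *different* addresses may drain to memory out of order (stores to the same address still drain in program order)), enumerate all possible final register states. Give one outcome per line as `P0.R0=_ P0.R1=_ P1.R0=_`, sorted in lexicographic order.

outcome vector order: (P0.R0,P0.R1,P1.R0)
|PSO outcomes| = 6

P0.R0=0 P0.R1=0 P1.R0=0
P0.R0=0 P0.R1=0 P1.R0=2
P0.R0=0 P0.R1=1 P1.R0=0
P0.R0=0 P0.R1=1 P1.R0=2
P0.R0=1 P0.R1=0 P1.R0=0
P0.R0=1 P0.R1=1 P1.R0=0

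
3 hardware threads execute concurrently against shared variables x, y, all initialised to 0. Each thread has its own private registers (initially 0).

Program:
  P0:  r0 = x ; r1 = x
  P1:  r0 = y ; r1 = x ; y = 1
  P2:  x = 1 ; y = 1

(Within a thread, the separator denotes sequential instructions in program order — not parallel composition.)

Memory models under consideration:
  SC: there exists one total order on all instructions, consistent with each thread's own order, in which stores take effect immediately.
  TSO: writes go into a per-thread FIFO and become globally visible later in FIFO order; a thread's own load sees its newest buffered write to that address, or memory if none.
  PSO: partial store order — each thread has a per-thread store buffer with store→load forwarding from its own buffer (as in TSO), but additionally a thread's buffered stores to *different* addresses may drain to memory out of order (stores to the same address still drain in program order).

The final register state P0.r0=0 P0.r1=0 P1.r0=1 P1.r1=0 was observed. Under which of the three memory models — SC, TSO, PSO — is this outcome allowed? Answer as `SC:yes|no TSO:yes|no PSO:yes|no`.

SC:no TSO:no PSO:yes

outcome vector order: (P0.r0,P0.r1,P1.r0,P1.r1)
SC (9): 0000; 0001; 0011; 0100; 0101; 0111; 1100; 1101; 1111
TSO (9): 0000; 0001; 0011; 0100; 0101; 0111; 1100; 1101; 1111
PSO (12): 0000; 0001; 0010; 0011; 0100; 0101; 0110; 0111; 1100; 1101; 1110; 1111
target 0010 ∈ {PSO}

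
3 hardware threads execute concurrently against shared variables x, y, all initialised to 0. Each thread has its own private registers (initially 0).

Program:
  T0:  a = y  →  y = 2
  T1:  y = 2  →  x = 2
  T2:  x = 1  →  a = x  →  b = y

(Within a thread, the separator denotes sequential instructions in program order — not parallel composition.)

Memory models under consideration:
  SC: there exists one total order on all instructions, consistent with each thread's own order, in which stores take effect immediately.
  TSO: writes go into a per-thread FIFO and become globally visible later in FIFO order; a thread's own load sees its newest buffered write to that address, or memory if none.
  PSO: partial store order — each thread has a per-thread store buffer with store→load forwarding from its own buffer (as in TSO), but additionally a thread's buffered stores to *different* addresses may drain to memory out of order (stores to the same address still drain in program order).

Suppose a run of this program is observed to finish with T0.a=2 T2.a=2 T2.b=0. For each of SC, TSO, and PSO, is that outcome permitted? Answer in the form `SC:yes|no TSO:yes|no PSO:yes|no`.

SC:no TSO:no PSO:yes

outcome vector order: (T0.a,T2.a,T2.b)
SC (6): <0 1 0> <0 1 2> <0 2 2> <2 1 0> <2 1 2> <2 2 2>
TSO (6): <0 1 0> <0 1 2> <0 2 2> <2 1 0> <2 1 2> <2 2 2>
PSO (8): <0 1 0> <0 1 2> <0 2 0> <0 2 2> <2 1 0> <2 1 2> <2 2 0> <2 2 2>
target <2 2 0> ∈ {PSO}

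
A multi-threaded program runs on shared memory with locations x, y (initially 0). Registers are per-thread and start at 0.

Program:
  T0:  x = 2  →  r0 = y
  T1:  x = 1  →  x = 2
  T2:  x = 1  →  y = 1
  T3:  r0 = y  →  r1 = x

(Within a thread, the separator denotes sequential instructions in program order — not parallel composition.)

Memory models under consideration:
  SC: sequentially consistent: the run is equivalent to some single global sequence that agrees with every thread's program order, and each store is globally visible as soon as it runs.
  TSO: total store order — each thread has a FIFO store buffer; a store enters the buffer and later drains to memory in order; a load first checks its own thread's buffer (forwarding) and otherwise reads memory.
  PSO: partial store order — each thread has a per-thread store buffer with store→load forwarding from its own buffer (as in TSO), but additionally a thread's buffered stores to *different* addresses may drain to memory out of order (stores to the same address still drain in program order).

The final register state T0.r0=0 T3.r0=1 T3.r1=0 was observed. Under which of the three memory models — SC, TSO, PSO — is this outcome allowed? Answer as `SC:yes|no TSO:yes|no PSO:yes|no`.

outcome vector order: (T0.r0,T3.r0,T3.r1)
SC (10): (0,0,0), (0,0,1), (0,0,2), (0,1,1), (0,1,2), (1,0,0), (1,0,1), (1,0,2), (1,1,1), (1,1,2)
TSO (10): (0,0,0), (0,0,1), (0,0,2), (0,1,1), (0,1,2), (1,0,0), (1,0,1), (1,0,2), (1,1,1), (1,1,2)
PSO (12): (0,0,0), (0,0,1), (0,0,2), (0,1,0), (0,1,1), (0,1,2), (1,0,0), (1,0,1), (1,0,2), (1,1,0), (1,1,1), (1,1,2)
target (0,1,0) ∈ {PSO}

SC:no TSO:no PSO:yes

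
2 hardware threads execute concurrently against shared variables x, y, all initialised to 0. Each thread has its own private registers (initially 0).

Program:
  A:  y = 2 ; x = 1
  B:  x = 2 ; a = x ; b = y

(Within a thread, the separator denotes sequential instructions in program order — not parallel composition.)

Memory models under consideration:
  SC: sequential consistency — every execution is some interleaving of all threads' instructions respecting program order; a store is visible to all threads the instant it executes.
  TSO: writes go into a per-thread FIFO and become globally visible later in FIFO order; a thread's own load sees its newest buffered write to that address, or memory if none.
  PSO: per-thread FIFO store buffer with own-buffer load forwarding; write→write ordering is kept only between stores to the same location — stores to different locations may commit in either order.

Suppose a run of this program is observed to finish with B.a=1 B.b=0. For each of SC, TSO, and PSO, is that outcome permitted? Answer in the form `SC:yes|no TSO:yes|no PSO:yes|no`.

outcome vector order: (B.a,B.b)
under SC → 1/2, 2/0, 2/2
under TSO → 1/2, 2/0, 2/2
under PSO → 1/0, 1/2, 2/0, 2/2
target 1/0 ∈ {PSO}

SC:no TSO:no PSO:yes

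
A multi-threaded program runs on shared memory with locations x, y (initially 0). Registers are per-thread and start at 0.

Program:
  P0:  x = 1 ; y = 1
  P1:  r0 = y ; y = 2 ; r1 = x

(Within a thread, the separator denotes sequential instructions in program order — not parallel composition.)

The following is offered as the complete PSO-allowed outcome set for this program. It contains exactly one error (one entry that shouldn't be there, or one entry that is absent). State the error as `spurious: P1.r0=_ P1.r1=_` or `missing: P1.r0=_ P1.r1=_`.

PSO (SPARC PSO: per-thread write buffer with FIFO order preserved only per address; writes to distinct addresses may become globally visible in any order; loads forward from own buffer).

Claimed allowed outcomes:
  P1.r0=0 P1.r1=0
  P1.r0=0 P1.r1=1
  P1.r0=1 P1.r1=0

missing: P1.r0=1 P1.r1=1

outcome vector order: (P1.r0,P1.r1)
under PSO → 0/0 0/1 1/0 1/1
PSO∖claimed = {1/1}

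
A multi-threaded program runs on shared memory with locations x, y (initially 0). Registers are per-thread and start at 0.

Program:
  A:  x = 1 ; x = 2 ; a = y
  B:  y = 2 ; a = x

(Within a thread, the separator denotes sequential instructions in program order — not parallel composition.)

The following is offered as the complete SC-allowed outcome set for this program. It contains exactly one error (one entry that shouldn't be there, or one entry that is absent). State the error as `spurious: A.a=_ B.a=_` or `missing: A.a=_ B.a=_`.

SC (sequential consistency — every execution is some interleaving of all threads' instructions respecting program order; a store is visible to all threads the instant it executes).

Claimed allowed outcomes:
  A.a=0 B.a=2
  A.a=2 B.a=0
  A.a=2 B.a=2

missing: A.a=2 B.a=1

outcome vector order: (A.a,B.a)
[SC] allowed = {0/2; 2/0; 2/1; 2/2}
SC∖claimed = {2/1}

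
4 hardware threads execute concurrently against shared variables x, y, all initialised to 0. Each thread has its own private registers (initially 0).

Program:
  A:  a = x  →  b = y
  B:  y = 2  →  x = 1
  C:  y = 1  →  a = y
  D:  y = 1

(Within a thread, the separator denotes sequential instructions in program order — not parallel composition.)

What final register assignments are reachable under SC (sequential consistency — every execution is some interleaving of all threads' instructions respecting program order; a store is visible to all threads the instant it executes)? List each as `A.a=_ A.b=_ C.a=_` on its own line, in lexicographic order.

A.a=0 A.b=0 C.a=1
A.a=0 A.b=0 C.a=2
A.a=0 A.b=1 C.a=1
A.a=0 A.b=1 C.a=2
A.a=0 A.b=2 C.a=1
A.a=0 A.b=2 C.a=2
A.a=1 A.b=1 C.a=1
A.a=1 A.b=1 C.a=2
A.a=1 A.b=2 C.a=1
A.a=1 A.b=2 C.a=2

outcome vector order: (A.a,A.b,C.a)
|SC outcomes| = 10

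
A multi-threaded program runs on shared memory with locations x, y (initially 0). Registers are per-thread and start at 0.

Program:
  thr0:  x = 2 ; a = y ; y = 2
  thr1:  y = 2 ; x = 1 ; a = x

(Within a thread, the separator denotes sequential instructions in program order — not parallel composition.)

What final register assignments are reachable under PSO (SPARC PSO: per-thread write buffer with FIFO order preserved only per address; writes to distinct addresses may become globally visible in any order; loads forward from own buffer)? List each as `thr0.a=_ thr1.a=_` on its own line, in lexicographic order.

outcome vector order: (thr0.a,thr1.a)
|PSO outcomes| = 4

thr0.a=0 thr1.a=1
thr0.a=0 thr1.a=2
thr0.a=2 thr1.a=1
thr0.a=2 thr1.a=2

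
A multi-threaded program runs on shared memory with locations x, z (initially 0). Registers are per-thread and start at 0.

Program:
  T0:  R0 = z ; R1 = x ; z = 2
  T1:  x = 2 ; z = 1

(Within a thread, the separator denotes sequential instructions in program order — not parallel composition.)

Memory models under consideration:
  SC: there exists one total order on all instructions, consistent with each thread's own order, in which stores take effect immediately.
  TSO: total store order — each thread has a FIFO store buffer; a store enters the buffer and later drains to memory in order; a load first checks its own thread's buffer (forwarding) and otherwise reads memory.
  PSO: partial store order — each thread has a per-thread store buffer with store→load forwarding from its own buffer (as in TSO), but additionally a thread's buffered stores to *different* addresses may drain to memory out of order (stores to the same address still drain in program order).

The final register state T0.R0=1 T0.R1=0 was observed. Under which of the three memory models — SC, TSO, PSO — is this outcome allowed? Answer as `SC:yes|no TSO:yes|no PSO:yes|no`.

outcome vector order: (T0.R0,T0.R1)
SC: 3 outcomes — {00, 02, 12}
TSO: 3 outcomes — {00, 02, 12}
PSO: 4 outcomes — {00, 02, 10, 12}
target 10 ∈ {PSO}

SC:no TSO:no PSO:yes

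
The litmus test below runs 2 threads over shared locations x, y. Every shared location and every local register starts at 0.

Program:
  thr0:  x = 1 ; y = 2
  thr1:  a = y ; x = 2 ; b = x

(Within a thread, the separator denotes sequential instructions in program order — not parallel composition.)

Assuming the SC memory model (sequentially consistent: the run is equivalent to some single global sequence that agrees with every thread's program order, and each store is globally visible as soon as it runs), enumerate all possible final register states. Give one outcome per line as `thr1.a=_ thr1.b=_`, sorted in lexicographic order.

thr1.a=0 thr1.b=1
thr1.a=0 thr1.b=2
thr1.a=2 thr1.b=2

outcome vector order: (thr1.a,thr1.b)
|SC outcomes| = 3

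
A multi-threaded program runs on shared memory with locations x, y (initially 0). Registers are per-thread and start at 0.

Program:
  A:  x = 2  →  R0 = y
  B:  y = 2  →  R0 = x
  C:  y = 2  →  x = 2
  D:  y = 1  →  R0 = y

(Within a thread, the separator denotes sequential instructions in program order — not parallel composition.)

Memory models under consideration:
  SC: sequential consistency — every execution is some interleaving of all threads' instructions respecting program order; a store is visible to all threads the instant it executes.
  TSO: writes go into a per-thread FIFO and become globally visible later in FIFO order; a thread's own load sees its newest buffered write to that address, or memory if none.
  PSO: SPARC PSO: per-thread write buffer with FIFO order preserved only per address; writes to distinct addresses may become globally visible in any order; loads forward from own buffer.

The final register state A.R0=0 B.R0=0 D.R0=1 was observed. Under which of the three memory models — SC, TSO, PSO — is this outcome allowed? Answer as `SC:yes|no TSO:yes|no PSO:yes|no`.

outcome vector order: (A.R0,B.R0,D.R0)
[SC] allowed = {<0 2 1>; <0 2 2>; <1 0 1>; <1 0 2>; <1 2 1>; <1 2 2>; <2 0 1>; <2 0 2>; <2 2 1>; <2 2 2>}
[TSO] allowed = {<0 0 1>; <0 0 2>; <0 2 1>; <0 2 2>; <1 0 1>; <1 0 2>; <1 2 1>; <1 2 2>; <2 0 1>; <2 0 2>; <2 2 1>; <2 2 2>}
[PSO] allowed = {<0 0 1>; <0 0 2>; <0 2 1>; <0 2 2>; <1 0 1>; <1 0 2>; <1 2 1>; <1 2 2>; <2 0 1>; <2 0 2>; <2 2 1>; <2 2 2>}
target <0 0 1> ∈ {TSO,PSO}

SC:no TSO:yes PSO:yes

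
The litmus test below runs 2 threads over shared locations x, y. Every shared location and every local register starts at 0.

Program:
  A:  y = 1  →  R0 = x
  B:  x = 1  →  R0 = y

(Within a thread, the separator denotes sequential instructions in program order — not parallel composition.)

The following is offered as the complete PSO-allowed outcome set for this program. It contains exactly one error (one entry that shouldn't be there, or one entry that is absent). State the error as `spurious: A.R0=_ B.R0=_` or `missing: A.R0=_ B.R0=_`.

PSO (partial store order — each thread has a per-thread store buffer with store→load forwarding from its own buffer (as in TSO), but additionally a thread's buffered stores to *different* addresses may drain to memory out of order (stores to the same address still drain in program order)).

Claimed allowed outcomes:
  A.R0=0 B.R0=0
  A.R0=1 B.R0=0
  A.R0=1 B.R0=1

outcome vector order: (A.R0,B.R0)
PSO: 4 outcomes — {00, 01, 10, 11}
PSO∖claimed = {01}

missing: A.R0=0 B.R0=1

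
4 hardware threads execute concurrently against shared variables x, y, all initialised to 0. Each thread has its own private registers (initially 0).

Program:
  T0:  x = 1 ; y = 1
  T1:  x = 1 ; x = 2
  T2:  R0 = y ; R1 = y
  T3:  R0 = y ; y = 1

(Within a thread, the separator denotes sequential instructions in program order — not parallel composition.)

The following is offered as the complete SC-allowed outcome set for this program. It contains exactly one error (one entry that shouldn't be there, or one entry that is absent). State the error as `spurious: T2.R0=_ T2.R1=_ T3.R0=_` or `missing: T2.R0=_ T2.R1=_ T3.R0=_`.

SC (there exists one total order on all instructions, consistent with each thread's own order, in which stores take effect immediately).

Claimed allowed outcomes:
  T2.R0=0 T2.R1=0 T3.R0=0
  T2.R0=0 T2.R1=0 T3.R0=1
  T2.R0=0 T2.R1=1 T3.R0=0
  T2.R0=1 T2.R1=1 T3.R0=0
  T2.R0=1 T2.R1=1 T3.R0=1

missing: T2.R0=0 T2.R1=1 T3.R0=1

outcome vector order: (T2.R0,T2.R1,T3.R0)
SC: 6 outcomes — {0/0/0, 0/0/1, 0/1/0, 0/1/1, 1/1/0, 1/1/1}
SC∖claimed = {0/1/1}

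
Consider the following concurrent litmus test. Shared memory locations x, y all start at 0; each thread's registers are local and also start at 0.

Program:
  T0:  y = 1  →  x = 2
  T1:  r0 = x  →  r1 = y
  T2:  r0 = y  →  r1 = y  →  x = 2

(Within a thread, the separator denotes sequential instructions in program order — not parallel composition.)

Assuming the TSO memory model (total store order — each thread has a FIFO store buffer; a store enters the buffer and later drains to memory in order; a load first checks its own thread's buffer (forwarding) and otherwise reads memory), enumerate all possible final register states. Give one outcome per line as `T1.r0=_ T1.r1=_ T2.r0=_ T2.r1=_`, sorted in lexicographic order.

outcome vector order: (T1.r0,T1.r1,T2.r0,T2.r1)
|TSO outcomes| = 10

T1.r0=0 T1.r1=0 T2.r0=0 T2.r1=0
T1.r0=0 T1.r1=0 T2.r0=0 T2.r1=1
T1.r0=0 T1.r1=0 T2.r0=1 T2.r1=1
T1.r0=0 T1.r1=1 T2.r0=0 T2.r1=0
T1.r0=0 T1.r1=1 T2.r0=0 T2.r1=1
T1.r0=0 T1.r1=1 T2.r0=1 T2.r1=1
T1.r0=2 T1.r1=0 T2.r0=0 T2.r1=0
T1.r0=2 T1.r1=1 T2.r0=0 T2.r1=0
T1.r0=2 T1.r1=1 T2.r0=0 T2.r1=1
T1.r0=2 T1.r1=1 T2.r0=1 T2.r1=1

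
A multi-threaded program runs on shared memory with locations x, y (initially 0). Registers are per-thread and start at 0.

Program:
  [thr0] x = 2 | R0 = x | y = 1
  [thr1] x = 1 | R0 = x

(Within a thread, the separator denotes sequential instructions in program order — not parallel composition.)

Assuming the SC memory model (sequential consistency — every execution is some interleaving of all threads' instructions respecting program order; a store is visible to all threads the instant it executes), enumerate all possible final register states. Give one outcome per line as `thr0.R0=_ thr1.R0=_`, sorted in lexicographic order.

outcome vector order: (thr0.R0,thr1.R0)
|SC outcomes| = 3

thr0.R0=1 thr1.R0=1
thr0.R0=2 thr1.R0=1
thr0.R0=2 thr1.R0=2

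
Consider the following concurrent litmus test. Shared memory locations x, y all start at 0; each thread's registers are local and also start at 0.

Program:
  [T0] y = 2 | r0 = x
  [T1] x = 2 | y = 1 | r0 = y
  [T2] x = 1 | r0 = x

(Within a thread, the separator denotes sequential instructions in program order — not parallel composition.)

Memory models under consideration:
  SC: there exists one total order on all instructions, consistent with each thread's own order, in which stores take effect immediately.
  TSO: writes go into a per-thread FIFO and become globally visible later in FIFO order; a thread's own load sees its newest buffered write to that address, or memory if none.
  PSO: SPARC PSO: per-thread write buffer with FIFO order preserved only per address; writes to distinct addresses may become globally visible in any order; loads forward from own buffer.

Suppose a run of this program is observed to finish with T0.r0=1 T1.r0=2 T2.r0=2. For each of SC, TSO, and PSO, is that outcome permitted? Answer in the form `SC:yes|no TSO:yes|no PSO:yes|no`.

SC:no TSO:yes PSO:yes

outcome vector order: (T0.r0,T1.r0,T2.r0)
[SC] allowed = {(0,1,1) (0,1,2) (1,1,1) (1,1,2) (1,2,1) (2,1,1) (2,1,2) (2,2,1) (2,2,2)}
[TSO] allowed = {(0,1,1) (0,1,2) (0,2,1) (0,2,2) (1,1,1) (1,1,2) (1,2,1) (1,2,2) (2,1,1) (2,1,2) (2,2,1) (2,2,2)}
[PSO] allowed = {(0,1,1) (0,1,2) (0,2,1) (0,2,2) (1,1,1) (1,1,2) (1,2,1) (1,2,2) (2,1,1) (2,1,2) (2,2,1) (2,2,2)}
target (1,2,2) ∈ {TSO,PSO}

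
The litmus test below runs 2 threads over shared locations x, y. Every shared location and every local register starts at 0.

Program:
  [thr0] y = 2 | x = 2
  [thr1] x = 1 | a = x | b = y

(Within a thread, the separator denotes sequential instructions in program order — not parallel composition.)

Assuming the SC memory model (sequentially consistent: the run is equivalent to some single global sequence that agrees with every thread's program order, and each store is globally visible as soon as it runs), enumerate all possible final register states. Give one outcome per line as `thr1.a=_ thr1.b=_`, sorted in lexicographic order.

outcome vector order: (thr1.a,thr1.b)
|SC outcomes| = 3

thr1.a=1 thr1.b=0
thr1.a=1 thr1.b=2
thr1.a=2 thr1.b=2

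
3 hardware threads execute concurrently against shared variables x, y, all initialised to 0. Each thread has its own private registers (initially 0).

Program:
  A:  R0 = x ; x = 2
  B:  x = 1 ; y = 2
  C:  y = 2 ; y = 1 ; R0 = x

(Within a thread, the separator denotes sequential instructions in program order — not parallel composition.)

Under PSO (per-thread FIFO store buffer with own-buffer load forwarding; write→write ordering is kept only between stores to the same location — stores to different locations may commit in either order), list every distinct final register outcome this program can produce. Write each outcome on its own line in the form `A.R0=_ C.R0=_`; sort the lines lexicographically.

outcome vector order: (A.R0,C.R0)
|PSO outcomes| = 6

A.R0=0 C.R0=0
A.R0=0 C.R0=1
A.R0=0 C.R0=2
A.R0=1 C.R0=0
A.R0=1 C.R0=1
A.R0=1 C.R0=2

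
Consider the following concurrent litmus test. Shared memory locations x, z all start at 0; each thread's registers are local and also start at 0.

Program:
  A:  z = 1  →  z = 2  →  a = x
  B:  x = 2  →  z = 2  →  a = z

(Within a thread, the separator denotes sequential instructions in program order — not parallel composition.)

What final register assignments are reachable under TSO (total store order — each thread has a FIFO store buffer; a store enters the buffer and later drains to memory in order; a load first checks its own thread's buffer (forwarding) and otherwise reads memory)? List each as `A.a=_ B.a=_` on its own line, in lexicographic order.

outcome vector order: (A.a,B.a)
|TSO outcomes| = 4

A.a=0 B.a=1
A.a=0 B.a=2
A.a=2 B.a=1
A.a=2 B.a=2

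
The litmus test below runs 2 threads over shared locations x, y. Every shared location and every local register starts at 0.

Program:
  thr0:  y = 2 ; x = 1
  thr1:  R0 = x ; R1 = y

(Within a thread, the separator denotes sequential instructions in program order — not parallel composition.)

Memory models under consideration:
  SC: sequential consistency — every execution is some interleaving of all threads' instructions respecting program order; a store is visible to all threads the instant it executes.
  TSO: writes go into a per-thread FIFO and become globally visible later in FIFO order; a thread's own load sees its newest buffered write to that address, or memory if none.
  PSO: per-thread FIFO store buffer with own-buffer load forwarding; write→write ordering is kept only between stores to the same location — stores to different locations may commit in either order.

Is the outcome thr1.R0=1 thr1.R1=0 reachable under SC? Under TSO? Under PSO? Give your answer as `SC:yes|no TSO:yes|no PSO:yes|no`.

SC:no TSO:no PSO:yes

outcome vector order: (thr1.R0,thr1.R1)
[SC] allowed = {<0 0> <0 2> <1 2>}
[TSO] allowed = {<0 0> <0 2> <1 2>}
[PSO] allowed = {<0 0> <0 2> <1 0> <1 2>}
target <1 0> ∈ {PSO}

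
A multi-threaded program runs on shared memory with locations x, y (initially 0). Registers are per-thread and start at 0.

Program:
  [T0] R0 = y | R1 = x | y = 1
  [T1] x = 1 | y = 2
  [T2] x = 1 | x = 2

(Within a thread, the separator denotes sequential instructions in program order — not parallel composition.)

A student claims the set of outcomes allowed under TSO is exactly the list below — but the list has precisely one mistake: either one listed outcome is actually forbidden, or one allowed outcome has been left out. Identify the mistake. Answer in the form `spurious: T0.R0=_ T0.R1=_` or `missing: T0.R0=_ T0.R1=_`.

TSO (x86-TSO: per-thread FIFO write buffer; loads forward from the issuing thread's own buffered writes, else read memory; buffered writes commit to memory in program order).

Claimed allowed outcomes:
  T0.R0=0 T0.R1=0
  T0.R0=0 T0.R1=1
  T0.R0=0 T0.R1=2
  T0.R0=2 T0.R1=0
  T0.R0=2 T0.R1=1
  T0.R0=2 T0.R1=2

spurious: T0.R0=2 T0.R1=0

outcome vector order: (T0.R0,T0.R1)
under TSO → <0 0> <0 1> <0 2> <2 1> <2 2>
claimed∖TSO = {<2 0>}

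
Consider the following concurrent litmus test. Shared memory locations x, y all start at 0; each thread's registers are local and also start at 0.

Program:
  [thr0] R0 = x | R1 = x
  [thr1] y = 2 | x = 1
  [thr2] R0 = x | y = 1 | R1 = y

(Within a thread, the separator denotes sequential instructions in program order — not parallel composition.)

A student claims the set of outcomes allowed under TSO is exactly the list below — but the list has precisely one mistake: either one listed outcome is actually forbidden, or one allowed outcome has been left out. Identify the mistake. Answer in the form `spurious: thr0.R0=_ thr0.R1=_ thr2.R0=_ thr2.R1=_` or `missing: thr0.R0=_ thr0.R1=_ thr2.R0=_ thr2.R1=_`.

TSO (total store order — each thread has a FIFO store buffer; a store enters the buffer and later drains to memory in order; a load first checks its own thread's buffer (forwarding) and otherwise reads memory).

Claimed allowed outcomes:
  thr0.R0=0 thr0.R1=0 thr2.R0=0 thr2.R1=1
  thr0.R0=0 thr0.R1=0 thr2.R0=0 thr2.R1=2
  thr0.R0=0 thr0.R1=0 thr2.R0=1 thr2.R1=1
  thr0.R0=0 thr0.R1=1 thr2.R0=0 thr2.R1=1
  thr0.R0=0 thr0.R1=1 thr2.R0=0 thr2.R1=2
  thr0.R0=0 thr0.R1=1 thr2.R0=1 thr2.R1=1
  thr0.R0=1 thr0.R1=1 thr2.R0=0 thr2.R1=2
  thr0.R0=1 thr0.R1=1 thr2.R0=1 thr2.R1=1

missing: thr0.R0=1 thr0.R1=1 thr2.R0=0 thr2.R1=1

outcome vector order: (thr0.R0,thr0.R1,thr2.R0,thr2.R1)
under TSO → 0001, 0002, 0011, 0101, 0102, 0111, 1101, 1102, 1111
TSO∖claimed = {1101}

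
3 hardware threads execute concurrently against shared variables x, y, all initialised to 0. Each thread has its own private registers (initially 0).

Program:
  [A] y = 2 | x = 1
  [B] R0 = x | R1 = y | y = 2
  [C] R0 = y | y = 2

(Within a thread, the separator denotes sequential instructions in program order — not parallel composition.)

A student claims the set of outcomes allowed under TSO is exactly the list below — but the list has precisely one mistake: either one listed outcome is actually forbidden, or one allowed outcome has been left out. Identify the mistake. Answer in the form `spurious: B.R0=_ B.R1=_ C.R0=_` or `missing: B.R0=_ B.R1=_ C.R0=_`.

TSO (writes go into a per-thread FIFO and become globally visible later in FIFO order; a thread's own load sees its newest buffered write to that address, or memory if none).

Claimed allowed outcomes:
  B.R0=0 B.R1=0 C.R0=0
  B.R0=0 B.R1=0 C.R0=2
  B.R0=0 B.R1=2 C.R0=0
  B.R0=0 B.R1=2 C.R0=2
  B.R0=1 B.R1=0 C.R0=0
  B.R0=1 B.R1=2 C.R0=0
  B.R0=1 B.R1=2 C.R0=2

outcome vector order: (B.R0,B.R1,C.R0)
TSO (6): 0/0/0, 0/0/2, 0/2/0, 0/2/2, 1/2/0, 1/2/2
claimed∖TSO = {1/0/0}

spurious: B.R0=1 B.R1=0 C.R0=0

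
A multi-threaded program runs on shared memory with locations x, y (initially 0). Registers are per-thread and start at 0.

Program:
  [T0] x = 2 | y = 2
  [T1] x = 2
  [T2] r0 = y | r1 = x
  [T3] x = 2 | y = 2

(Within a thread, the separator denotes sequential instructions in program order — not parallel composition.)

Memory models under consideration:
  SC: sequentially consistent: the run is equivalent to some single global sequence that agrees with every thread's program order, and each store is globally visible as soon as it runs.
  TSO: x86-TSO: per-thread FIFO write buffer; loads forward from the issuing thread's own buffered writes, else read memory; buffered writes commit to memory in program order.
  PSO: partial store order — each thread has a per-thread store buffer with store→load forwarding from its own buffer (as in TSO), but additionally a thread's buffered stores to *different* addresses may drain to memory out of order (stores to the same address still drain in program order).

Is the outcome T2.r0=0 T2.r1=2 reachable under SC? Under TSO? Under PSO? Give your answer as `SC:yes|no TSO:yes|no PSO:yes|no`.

SC:yes TSO:yes PSO:yes

outcome vector order: (T2.r0,T2.r1)
SC (3): 0/0; 0/2; 2/2
TSO (3): 0/0; 0/2; 2/2
PSO (4): 0/0; 0/2; 2/0; 2/2
target 0/2 ∈ {SC,TSO,PSO}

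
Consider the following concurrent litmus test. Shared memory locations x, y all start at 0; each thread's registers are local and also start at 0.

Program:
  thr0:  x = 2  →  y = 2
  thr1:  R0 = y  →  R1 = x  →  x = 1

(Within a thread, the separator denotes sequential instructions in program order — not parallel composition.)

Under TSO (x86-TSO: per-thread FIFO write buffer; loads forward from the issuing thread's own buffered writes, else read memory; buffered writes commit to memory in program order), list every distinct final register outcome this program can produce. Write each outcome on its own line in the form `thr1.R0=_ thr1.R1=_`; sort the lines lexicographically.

outcome vector order: (thr1.R0,thr1.R1)
|TSO outcomes| = 3

thr1.R0=0 thr1.R1=0
thr1.R0=0 thr1.R1=2
thr1.R0=2 thr1.R1=2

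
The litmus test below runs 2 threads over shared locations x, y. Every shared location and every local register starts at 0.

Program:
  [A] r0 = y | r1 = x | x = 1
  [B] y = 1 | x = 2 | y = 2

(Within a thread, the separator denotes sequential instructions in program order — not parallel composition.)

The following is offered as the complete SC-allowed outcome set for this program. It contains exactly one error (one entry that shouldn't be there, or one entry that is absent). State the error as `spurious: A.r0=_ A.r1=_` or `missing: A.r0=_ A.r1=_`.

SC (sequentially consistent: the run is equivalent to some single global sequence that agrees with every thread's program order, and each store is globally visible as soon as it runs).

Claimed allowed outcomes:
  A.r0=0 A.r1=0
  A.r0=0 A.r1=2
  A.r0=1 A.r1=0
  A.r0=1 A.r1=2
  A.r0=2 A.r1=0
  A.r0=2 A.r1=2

outcome vector order: (A.r0,A.r1)
SC (5): <0 0>; <0 2>; <1 0>; <1 2>; <2 2>
claimed∖SC = {<2 0>}

spurious: A.r0=2 A.r1=0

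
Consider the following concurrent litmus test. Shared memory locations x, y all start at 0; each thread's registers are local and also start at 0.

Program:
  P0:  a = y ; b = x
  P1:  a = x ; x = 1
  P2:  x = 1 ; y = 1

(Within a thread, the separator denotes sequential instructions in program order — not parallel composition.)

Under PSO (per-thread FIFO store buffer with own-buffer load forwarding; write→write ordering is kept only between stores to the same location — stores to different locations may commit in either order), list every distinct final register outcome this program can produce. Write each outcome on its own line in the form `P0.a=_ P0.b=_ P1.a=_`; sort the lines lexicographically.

outcome vector order: (P0.a,P0.b,P1.a)
|PSO outcomes| = 8

P0.a=0 P0.b=0 P1.a=0
P0.a=0 P0.b=0 P1.a=1
P0.a=0 P0.b=1 P1.a=0
P0.a=0 P0.b=1 P1.a=1
P0.a=1 P0.b=0 P1.a=0
P0.a=1 P0.b=0 P1.a=1
P0.a=1 P0.b=1 P1.a=0
P0.a=1 P0.b=1 P1.a=1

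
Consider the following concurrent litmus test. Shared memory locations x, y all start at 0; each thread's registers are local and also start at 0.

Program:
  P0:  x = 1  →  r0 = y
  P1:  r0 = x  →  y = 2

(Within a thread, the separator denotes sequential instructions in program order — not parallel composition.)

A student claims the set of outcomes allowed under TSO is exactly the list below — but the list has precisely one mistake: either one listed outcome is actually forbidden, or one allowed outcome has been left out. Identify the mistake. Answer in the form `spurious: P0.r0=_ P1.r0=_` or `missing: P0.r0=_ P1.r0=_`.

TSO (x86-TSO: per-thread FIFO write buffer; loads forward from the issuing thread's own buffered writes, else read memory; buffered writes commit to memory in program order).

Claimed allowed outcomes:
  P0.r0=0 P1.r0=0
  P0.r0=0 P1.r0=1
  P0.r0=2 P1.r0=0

outcome vector order: (P0.r0,P1.r0)
under TSO → 0/0; 0/1; 2/0; 2/1
TSO∖claimed = {2/1}

missing: P0.r0=2 P1.r0=1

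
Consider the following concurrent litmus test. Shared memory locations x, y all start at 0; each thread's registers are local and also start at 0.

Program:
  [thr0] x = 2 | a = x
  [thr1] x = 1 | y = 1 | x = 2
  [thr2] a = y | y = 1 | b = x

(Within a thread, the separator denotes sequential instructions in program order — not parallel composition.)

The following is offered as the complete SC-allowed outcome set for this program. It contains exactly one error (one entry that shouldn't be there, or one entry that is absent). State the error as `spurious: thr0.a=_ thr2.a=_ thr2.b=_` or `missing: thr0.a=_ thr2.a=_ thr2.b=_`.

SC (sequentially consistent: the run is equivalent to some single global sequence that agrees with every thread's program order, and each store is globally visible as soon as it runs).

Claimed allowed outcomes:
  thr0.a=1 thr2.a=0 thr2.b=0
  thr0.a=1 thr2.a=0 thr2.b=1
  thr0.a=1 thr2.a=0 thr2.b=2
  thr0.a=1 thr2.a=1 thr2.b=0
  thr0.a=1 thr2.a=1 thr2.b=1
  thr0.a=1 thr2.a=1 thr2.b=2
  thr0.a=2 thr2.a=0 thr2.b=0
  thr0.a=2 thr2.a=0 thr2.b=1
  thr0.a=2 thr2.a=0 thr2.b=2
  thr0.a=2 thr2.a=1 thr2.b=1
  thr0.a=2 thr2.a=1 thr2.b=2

spurious: thr0.a=1 thr2.a=1 thr2.b=0

outcome vector order: (thr0.a,thr2.a,thr2.b)
under SC → <1 0 0>; <1 0 1>; <1 0 2>; <1 1 1>; <1 1 2>; <2 0 0>; <2 0 1>; <2 0 2>; <2 1 1>; <2 1 2>
claimed∖SC = {<1 1 0>}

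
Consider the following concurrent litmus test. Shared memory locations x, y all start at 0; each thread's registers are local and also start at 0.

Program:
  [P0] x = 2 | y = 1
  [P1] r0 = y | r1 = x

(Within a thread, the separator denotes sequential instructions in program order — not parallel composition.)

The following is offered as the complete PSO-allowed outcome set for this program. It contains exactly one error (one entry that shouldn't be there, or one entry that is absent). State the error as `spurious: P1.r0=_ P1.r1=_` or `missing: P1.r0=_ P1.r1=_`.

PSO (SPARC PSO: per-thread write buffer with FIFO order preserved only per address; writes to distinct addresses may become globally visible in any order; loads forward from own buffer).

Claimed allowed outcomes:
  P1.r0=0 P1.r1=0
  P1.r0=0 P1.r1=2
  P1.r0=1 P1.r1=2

outcome vector order: (P1.r0,P1.r1)
PSO (4): <0 0> <0 2> <1 0> <1 2>
PSO∖claimed = {<1 0>}

missing: P1.r0=1 P1.r1=0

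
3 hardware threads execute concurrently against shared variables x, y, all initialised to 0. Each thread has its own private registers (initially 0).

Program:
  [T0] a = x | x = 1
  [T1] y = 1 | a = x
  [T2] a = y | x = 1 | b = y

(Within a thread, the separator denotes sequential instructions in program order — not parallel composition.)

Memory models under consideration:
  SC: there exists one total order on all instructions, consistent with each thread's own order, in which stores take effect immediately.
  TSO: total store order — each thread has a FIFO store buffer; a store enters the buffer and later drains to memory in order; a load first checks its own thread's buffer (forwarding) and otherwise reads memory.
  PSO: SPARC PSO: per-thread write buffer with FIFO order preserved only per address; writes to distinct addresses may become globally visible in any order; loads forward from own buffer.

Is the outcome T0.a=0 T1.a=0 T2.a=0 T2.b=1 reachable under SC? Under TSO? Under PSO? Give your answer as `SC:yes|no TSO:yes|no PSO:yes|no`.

SC:yes TSO:yes PSO:yes

outcome vector order: (T0.a,T1.a,T2.a,T2.b)
[SC] allowed = {0/0/0/1, 0/0/1/1, 0/1/0/0, 0/1/0/1, 0/1/1/1, 1/0/0/1, 1/0/1/1, 1/1/0/0, 1/1/0/1, 1/1/1/1}
[TSO] allowed = {0/0/0/0, 0/0/0/1, 0/0/1/1, 0/1/0/0, 0/1/0/1, 0/1/1/1, 1/0/0/0, 1/0/0/1, 1/0/1/1, 1/1/0/0, 1/1/0/1, 1/1/1/1}
[PSO] allowed = {0/0/0/0, 0/0/0/1, 0/0/1/1, 0/1/0/0, 0/1/0/1, 0/1/1/1, 1/0/0/0, 1/0/0/1, 1/0/1/1, 1/1/0/0, 1/1/0/1, 1/1/1/1}
target 0/0/0/1 ∈ {SC,TSO,PSO}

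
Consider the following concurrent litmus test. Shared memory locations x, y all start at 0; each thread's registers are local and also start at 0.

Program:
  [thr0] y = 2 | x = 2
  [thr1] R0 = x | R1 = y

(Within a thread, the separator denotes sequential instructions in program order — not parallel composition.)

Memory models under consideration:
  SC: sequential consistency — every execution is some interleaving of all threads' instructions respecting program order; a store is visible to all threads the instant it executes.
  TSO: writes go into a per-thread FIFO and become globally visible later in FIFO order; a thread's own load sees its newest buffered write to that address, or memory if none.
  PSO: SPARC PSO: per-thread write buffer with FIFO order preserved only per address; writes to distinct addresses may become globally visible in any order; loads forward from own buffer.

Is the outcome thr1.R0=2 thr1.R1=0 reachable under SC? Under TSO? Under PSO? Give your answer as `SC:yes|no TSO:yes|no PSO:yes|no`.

SC:no TSO:no PSO:yes

outcome vector order: (thr1.R0,thr1.R1)
[SC] allowed = {<0 0>, <0 2>, <2 2>}
[TSO] allowed = {<0 0>, <0 2>, <2 2>}
[PSO] allowed = {<0 0>, <0 2>, <2 0>, <2 2>}
target <2 0> ∈ {PSO}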